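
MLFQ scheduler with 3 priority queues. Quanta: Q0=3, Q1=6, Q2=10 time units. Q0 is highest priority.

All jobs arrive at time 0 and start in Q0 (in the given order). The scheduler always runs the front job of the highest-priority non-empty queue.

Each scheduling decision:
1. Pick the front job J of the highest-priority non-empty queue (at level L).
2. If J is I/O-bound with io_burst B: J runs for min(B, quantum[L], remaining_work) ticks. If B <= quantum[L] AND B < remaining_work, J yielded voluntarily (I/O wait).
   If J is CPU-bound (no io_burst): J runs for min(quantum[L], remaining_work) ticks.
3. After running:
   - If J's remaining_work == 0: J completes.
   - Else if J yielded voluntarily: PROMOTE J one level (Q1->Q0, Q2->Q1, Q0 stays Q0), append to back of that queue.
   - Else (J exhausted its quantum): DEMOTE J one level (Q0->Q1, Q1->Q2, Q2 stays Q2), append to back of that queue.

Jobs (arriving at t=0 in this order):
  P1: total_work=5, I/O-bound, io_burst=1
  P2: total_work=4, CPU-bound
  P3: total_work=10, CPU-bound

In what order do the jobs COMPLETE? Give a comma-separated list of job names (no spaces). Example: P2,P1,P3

t=0-1: P1@Q0 runs 1, rem=4, I/O yield, promote→Q0. Q0=[P2,P3,P1] Q1=[] Q2=[]
t=1-4: P2@Q0 runs 3, rem=1, quantum used, demote→Q1. Q0=[P3,P1] Q1=[P2] Q2=[]
t=4-7: P3@Q0 runs 3, rem=7, quantum used, demote→Q1. Q0=[P1] Q1=[P2,P3] Q2=[]
t=7-8: P1@Q0 runs 1, rem=3, I/O yield, promote→Q0. Q0=[P1] Q1=[P2,P3] Q2=[]
t=8-9: P1@Q0 runs 1, rem=2, I/O yield, promote→Q0. Q0=[P1] Q1=[P2,P3] Q2=[]
t=9-10: P1@Q0 runs 1, rem=1, I/O yield, promote→Q0. Q0=[P1] Q1=[P2,P3] Q2=[]
t=10-11: P1@Q0 runs 1, rem=0, completes. Q0=[] Q1=[P2,P3] Q2=[]
t=11-12: P2@Q1 runs 1, rem=0, completes. Q0=[] Q1=[P3] Q2=[]
t=12-18: P3@Q1 runs 6, rem=1, quantum used, demote→Q2. Q0=[] Q1=[] Q2=[P3]
t=18-19: P3@Q2 runs 1, rem=0, completes. Q0=[] Q1=[] Q2=[]

Answer: P1,P2,P3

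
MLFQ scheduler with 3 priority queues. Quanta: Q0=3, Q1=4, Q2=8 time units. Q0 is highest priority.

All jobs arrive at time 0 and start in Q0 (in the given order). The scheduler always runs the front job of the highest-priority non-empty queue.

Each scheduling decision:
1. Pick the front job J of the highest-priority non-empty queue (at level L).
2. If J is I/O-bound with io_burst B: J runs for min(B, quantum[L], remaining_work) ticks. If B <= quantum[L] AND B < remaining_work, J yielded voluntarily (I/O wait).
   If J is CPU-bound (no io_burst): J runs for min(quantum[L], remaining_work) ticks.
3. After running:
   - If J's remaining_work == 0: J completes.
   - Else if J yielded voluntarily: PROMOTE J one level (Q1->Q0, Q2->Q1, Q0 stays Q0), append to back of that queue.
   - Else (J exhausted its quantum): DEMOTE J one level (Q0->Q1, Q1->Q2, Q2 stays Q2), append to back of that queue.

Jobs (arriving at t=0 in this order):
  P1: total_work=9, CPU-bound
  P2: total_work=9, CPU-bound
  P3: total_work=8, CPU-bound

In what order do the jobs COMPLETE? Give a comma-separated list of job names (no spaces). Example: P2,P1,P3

t=0-3: P1@Q0 runs 3, rem=6, quantum used, demote→Q1. Q0=[P2,P3] Q1=[P1] Q2=[]
t=3-6: P2@Q0 runs 3, rem=6, quantum used, demote→Q1. Q0=[P3] Q1=[P1,P2] Q2=[]
t=6-9: P3@Q0 runs 3, rem=5, quantum used, demote→Q1. Q0=[] Q1=[P1,P2,P3] Q2=[]
t=9-13: P1@Q1 runs 4, rem=2, quantum used, demote→Q2. Q0=[] Q1=[P2,P3] Q2=[P1]
t=13-17: P2@Q1 runs 4, rem=2, quantum used, demote→Q2. Q0=[] Q1=[P3] Q2=[P1,P2]
t=17-21: P3@Q1 runs 4, rem=1, quantum used, demote→Q2. Q0=[] Q1=[] Q2=[P1,P2,P3]
t=21-23: P1@Q2 runs 2, rem=0, completes. Q0=[] Q1=[] Q2=[P2,P3]
t=23-25: P2@Q2 runs 2, rem=0, completes. Q0=[] Q1=[] Q2=[P3]
t=25-26: P3@Q2 runs 1, rem=0, completes. Q0=[] Q1=[] Q2=[]

Answer: P1,P2,P3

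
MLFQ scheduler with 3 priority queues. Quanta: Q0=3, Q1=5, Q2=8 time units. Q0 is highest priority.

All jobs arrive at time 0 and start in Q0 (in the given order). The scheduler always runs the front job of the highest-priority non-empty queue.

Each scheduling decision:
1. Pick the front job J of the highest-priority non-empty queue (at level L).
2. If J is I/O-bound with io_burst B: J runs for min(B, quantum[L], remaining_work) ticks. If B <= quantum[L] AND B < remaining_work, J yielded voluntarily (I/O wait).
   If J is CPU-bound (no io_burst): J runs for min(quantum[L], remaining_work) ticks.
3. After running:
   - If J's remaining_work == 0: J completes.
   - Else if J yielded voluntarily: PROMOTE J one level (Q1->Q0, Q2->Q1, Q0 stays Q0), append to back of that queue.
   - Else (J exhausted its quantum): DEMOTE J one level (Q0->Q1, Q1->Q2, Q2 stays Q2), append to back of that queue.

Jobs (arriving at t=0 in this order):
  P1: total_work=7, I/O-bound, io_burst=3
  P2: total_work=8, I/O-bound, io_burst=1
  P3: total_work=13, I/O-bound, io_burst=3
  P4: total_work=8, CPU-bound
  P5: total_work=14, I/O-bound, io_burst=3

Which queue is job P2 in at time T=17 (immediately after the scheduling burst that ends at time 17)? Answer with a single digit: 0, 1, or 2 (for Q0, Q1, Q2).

Answer: 0

Derivation:
t=0-3: P1@Q0 runs 3, rem=4, I/O yield, promote→Q0. Q0=[P2,P3,P4,P5,P1] Q1=[] Q2=[]
t=3-4: P2@Q0 runs 1, rem=7, I/O yield, promote→Q0. Q0=[P3,P4,P5,P1,P2] Q1=[] Q2=[]
t=4-7: P3@Q0 runs 3, rem=10, I/O yield, promote→Q0. Q0=[P4,P5,P1,P2,P3] Q1=[] Q2=[]
t=7-10: P4@Q0 runs 3, rem=5, quantum used, demote→Q1. Q0=[P5,P1,P2,P3] Q1=[P4] Q2=[]
t=10-13: P5@Q0 runs 3, rem=11, I/O yield, promote→Q0. Q0=[P1,P2,P3,P5] Q1=[P4] Q2=[]
t=13-16: P1@Q0 runs 3, rem=1, I/O yield, promote→Q0. Q0=[P2,P3,P5,P1] Q1=[P4] Q2=[]
t=16-17: P2@Q0 runs 1, rem=6, I/O yield, promote→Q0. Q0=[P3,P5,P1,P2] Q1=[P4] Q2=[]
t=17-20: P3@Q0 runs 3, rem=7, I/O yield, promote→Q0. Q0=[P5,P1,P2,P3] Q1=[P4] Q2=[]
t=20-23: P5@Q0 runs 3, rem=8, I/O yield, promote→Q0. Q0=[P1,P2,P3,P5] Q1=[P4] Q2=[]
t=23-24: P1@Q0 runs 1, rem=0, completes. Q0=[P2,P3,P5] Q1=[P4] Q2=[]
t=24-25: P2@Q0 runs 1, rem=5, I/O yield, promote→Q0. Q0=[P3,P5,P2] Q1=[P4] Q2=[]
t=25-28: P3@Q0 runs 3, rem=4, I/O yield, promote→Q0. Q0=[P5,P2,P3] Q1=[P4] Q2=[]
t=28-31: P5@Q0 runs 3, rem=5, I/O yield, promote→Q0. Q0=[P2,P3,P5] Q1=[P4] Q2=[]
t=31-32: P2@Q0 runs 1, rem=4, I/O yield, promote→Q0. Q0=[P3,P5,P2] Q1=[P4] Q2=[]
t=32-35: P3@Q0 runs 3, rem=1, I/O yield, promote→Q0. Q0=[P5,P2,P3] Q1=[P4] Q2=[]
t=35-38: P5@Q0 runs 3, rem=2, I/O yield, promote→Q0. Q0=[P2,P3,P5] Q1=[P4] Q2=[]
t=38-39: P2@Q0 runs 1, rem=3, I/O yield, promote→Q0. Q0=[P3,P5,P2] Q1=[P4] Q2=[]
t=39-40: P3@Q0 runs 1, rem=0, completes. Q0=[P5,P2] Q1=[P4] Q2=[]
t=40-42: P5@Q0 runs 2, rem=0, completes. Q0=[P2] Q1=[P4] Q2=[]
t=42-43: P2@Q0 runs 1, rem=2, I/O yield, promote→Q0. Q0=[P2] Q1=[P4] Q2=[]
t=43-44: P2@Q0 runs 1, rem=1, I/O yield, promote→Q0. Q0=[P2] Q1=[P4] Q2=[]
t=44-45: P2@Q0 runs 1, rem=0, completes. Q0=[] Q1=[P4] Q2=[]
t=45-50: P4@Q1 runs 5, rem=0, completes. Q0=[] Q1=[] Q2=[]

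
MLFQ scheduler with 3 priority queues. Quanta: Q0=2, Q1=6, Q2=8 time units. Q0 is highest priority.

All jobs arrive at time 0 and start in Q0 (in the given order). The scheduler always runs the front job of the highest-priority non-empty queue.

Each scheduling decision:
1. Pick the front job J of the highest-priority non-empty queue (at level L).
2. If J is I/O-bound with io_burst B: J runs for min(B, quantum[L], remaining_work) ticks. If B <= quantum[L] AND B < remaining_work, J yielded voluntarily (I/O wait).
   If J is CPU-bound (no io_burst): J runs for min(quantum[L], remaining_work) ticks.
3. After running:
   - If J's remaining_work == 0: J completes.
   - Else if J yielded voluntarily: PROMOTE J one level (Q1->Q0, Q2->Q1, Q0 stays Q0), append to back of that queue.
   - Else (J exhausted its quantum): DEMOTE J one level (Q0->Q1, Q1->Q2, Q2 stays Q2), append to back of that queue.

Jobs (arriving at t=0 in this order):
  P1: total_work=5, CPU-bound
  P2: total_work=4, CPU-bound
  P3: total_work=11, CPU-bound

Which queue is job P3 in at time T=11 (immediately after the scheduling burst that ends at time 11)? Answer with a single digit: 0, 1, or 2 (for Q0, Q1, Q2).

t=0-2: P1@Q0 runs 2, rem=3, quantum used, demote→Q1. Q0=[P2,P3] Q1=[P1] Q2=[]
t=2-4: P2@Q0 runs 2, rem=2, quantum used, demote→Q1. Q0=[P3] Q1=[P1,P2] Q2=[]
t=4-6: P3@Q0 runs 2, rem=9, quantum used, demote→Q1. Q0=[] Q1=[P1,P2,P3] Q2=[]
t=6-9: P1@Q1 runs 3, rem=0, completes. Q0=[] Q1=[P2,P3] Q2=[]
t=9-11: P2@Q1 runs 2, rem=0, completes. Q0=[] Q1=[P3] Q2=[]
t=11-17: P3@Q1 runs 6, rem=3, quantum used, demote→Q2. Q0=[] Q1=[] Q2=[P3]
t=17-20: P3@Q2 runs 3, rem=0, completes. Q0=[] Q1=[] Q2=[]

Answer: 1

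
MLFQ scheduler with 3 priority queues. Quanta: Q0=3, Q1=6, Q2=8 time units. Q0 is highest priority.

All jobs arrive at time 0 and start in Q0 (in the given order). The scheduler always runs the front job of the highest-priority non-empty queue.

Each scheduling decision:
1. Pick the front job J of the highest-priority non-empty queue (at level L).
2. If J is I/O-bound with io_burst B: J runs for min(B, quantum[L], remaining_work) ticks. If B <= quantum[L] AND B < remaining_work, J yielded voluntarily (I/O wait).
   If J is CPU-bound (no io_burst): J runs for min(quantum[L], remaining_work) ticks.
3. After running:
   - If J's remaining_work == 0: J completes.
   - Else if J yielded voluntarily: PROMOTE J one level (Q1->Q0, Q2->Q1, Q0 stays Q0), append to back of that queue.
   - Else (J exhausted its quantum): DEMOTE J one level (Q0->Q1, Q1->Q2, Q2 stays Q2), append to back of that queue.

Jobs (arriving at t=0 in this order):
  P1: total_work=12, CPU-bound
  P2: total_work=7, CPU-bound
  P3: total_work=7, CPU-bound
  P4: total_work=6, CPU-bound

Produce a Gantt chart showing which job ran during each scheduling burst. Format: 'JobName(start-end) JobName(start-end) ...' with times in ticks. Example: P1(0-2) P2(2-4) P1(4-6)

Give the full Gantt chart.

Answer: P1(0-3) P2(3-6) P3(6-9) P4(9-12) P1(12-18) P2(18-22) P3(22-26) P4(26-29) P1(29-32)

Derivation:
t=0-3: P1@Q0 runs 3, rem=9, quantum used, demote→Q1. Q0=[P2,P3,P4] Q1=[P1] Q2=[]
t=3-6: P2@Q0 runs 3, rem=4, quantum used, demote→Q1. Q0=[P3,P4] Q1=[P1,P2] Q2=[]
t=6-9: P3@Q0 runs 3, rem=4, quantum used, demote→Q1. Q0=[P4] Q1=[P1,P2,P3] Q2=[]
t=9-12: P4@Q0 runs 3, rem=3, quantum used, demote→Q1. Q0=[] Q1=[P1,P2,P3,P4] Q2=[]
t=12-18: P1@Q1 runs 6, rem=3, quantum used, demote→Q2. Q0=[] Q1=[P2,P3,P4] Q2=[P1]
t=18-22: P2@Q1 runs 4, rem=0, completes. Q0=[] Q1=[P3,P4] Q2=[P1]
t=22-26: P3@Q1 runs 4, rem=0, completes. Q0=[] Q1=[P4] Q2=[P1]
t=26-29: P4@Q1 runs 3, rem=0, completes. Q0=[] Q1=[] Q2=[P1]
t=29-32: P1@Q2 runs 3, rem=0, completes. Q0=[] Q1=[] Q2=[]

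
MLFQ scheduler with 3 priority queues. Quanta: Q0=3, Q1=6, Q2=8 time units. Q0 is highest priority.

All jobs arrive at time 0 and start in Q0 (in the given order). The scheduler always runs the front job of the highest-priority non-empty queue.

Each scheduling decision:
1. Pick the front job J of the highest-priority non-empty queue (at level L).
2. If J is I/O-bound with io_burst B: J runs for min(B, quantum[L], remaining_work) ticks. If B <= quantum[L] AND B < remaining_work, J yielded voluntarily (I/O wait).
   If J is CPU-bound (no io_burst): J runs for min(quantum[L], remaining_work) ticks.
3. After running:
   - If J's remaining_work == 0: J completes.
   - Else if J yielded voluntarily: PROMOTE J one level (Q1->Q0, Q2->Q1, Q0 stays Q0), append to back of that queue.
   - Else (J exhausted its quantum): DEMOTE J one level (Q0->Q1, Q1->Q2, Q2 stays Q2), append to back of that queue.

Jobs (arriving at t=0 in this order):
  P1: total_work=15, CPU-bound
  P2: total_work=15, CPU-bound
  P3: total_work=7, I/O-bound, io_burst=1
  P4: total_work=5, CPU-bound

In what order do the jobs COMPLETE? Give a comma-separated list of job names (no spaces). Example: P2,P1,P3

Answer: P3,P4,P1,P2

Derivation:
t=0-3: P1@Q0 runs 3, rem=12, quantum used, demote→Q1. Q0=[P2,P3,P4] Q1=[P1] Q2=[]
t=3-6: P2@Q0 runs 3, rem=12, quantum used, demote→Q1. Q0=[P3,P4] Q1=[P1,P2] Q2=[]
t=6-7: P3@Q0 runs 1, rem=6, I/O yield, promote→Q0. Q0=[P4,P3] Q1=[P1,P2] Q2=[]
t=7-10: P4@Q0 runs 3, rem=2, quantum used, demote→Q1. Q0=[P3] Q1=[P1,P2,P4] Q2=[]
t=10-11: P3@Q0 runs 1, rem=5, I/O yield, promote→Q0. Q0=[P3] Q1=[P1,P2,P4] Q2=[]
t=11-12: P3@Q0 runs 1, rem=4, I/O yield, promote→Q0. Q0=[P3] Q1=[P1,P2,P4] Q2=[]
t=12-13: P3@Q0 runs 1, rem=3, I/O yield, promote→Q0. Q0=[P3] Q1=[P1,P2,P4] Q2=[]
t=13-14: P3@Q0 runs 1, rem=2, I/O yield, promote→Q0. Q0=[P3] Q1=[P1,P2,P4] Q2=[]
t=14-15: P3@Q0 runs 1, rem=1, I/O yield, promote→Q0. Q0=[P3] Q1=[P1,P2,P4] Q2=[]
t=15-16: P3@Q0 runs 1, rem=0, completes. Q0=[] Q1=[P1,P2,P4] Q2=[]
t=16-22: P1@Q1 runs 6, rem=6, quantum used, demote→Q2. Q0=[] Q1=[P2,P4] Q2=[P1]
t=22-28: P2@Q1 runs 6, rem=6, quantum used, demote→Q2. Q0=[] Q1=[P4] Q2=[P1,P2]
t=28-30: P4@Q1 runs 2, rem=0, completes. Q0=[] Q1=[] Q2=[P1,P2]
t=30-36: P1@Q2 runs 6, rem=0, completes. Q0=[] Q1=[] Q2=[P2]
t=36-42: P2@Q2 runs 6, rem=0, completes. Q0=[] Q1=[] Q2=[]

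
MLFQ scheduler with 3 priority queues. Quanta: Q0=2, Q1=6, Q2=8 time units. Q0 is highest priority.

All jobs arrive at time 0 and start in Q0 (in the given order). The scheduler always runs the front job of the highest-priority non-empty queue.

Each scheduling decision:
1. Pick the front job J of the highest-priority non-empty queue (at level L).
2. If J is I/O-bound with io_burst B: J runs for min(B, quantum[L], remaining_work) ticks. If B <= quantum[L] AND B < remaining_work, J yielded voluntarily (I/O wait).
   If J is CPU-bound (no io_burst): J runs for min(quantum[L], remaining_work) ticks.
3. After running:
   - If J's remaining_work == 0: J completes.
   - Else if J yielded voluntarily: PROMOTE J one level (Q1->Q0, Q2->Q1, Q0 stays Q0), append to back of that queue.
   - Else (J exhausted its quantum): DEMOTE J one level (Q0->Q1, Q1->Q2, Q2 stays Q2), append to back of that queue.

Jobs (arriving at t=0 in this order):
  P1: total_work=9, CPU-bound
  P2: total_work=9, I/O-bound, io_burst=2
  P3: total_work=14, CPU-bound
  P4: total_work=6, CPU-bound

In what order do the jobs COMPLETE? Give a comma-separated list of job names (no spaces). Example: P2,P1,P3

Answer: P2,P4,P1,P3

Derivation:
t=0-2: P1@Q0 runs 2, rem=7, quantum used, demote→Q1. Q0=[P2,P3,P4] Q1=[P1] Q2=[]
t=2-4: P2@Q0 runs 2, rem=7, I/O yield, promote→Q0. Q0=[P3,P4,P2] Q1=[P1] Q2=[]
t=4-6: P3@Q0 runs 2, rem=12, quantum used, demote→Q1. Q0=[P4,P2] Q1=[P1,P3] Q2=[]
t=6-8: P4@Q0 runs 2, rem=4, quantum used, demote→Q1. Q0=[P2] Q1=[P1,P3,P4] Q2=[]
t=8-10: P2@Q0 runs 2, rem=5, I/O yield, promote→Q0. Q0=[P2] Q1=[P1,P3,P4] Q2=[]
t=10-12: P2@Q0 runs 2, rem=3, I/O yield, promote→Q0. Q0=[P2] Q1=[P1,P3,P4] Q2=[]
t=12-14: P2@Q0 runs 2, rem=1, I/O yield, promote→Q0. Q0=[P2] Q1=[P1,P3,P4] Q2=[]
t=14-15: P2@Q0 runs 1, rem=0, completes. Q0=[] Q1=[P1,P3,P4] Q2=[]
t=15-21: P1@Q1 runs 6, rem=1, quantum used, demote→Q2. Q0=[] Q1=[P3,P4] Q2=[P1]
t=21-27: P3@Q1 runs 6, rem=6, quantum used, demote→Q2. Q0=[] Q1=[P4] Q2=[P1,P3]
t=27-31: P4@Q1 runs 4, rem=0, completes. Q0=[] Q1=[] Q2=[P1,P3]
t=31-32: P1@Q2 runs 1, rem=0, completes. Q0=[] Q1=[] Q2=[P3]
t=32-38: P3@Q2 runs 6, rem=0, completes. Q0=[] Q1=[] Q2=[]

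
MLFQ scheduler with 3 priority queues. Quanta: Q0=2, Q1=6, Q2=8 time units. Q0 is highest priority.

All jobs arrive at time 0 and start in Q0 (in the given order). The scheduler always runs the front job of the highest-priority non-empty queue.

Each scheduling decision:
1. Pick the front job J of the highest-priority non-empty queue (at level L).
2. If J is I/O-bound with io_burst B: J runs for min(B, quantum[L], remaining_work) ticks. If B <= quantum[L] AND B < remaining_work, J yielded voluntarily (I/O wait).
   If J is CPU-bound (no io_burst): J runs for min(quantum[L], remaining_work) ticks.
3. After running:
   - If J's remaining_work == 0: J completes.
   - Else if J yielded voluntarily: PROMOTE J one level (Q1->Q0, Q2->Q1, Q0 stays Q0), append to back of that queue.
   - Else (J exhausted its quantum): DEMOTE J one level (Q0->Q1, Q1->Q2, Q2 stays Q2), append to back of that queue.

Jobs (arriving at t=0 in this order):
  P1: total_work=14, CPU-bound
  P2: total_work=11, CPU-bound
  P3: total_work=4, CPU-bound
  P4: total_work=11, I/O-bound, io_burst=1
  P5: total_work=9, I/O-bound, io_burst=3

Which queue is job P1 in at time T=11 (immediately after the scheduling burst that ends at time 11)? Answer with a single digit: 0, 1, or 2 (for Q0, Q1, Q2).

Answer: 1

Derivation:
t=0-2: P1@Q0 runs 2, rem=12, quantum used, demote→Q1. Q0=[P2,P3,P4,P5] Q1=[P1] Q2=[]
t=2-4: P2@Q0 runs 2, rem=9, quantum used, demote→Q1. Q0=[P3,P4,P5] Q1=[P1,P2] Q2=[]
t=4-6: P3@Q0 runs 2, rem=2, quantum used, demote→Q1. Q0=[P4,P5] Q1=[P1,P2,P3] Q2=[]
t=6-7: P4@Q0 runs 1, rem=10, I/O yield, promote→Q0. Q0=[P5,P4] Q1=[P1,P2,P3] Q2=[]
t=7-9: P5@Q0 runs 2, rem=7, quantum used, demote→Q1. Q0=[P4] Q1=[P1,P2,P3,P5] Q2=[]
t=9-10: P4@Q0 runs 1, rem=9, I/O yield, promote→Q0. Q0=[P4] Q1=[P1,P2,P3,P5] Q2=[]
t=10-11: P4@Q0 runs 1, rem=8, I/O yield, promote→Q0. Q0=[P4] Q1=[P1,P2,P3,P5] Q2=[]
t=11-12: P4@Q0 runs 1, rem=7, I/O yield, promote→Q0. Q0=[P4] Q1=[P1,P2,P3,P5] Q2=[]
t=12-13: P4@Q0 runs 1, rem=6, I/O yield, promote→Q0. Q0=[P4] Q1=[P1,P2,P3,P5] Q2=[]
t=13-14: P4@Q0 runs 1, rem=5, I/O yield, promote→Q0. Q0=[P4] Q1=[P1,P2,P3,P5] Q2=[]
t=14-15: P4@Q0 runs 1, rem=4, I/O yield, promote→Q0. Q0=[P4] Q1=[P1,P2,P3,P5] Q2=[]
t=15-16: P4@Q0 runs 1, rem=3, I/O yield, promote→Q0. Q0=[P4] Q1=[P1,P2,P3,P5] Q2=[]
t=16-17: P4@Q0 runs 1, rem=2, I/O yield, promote→Q0. Q0=[P4] Q1=[P1,P2,P3,P5] Q2=[]
t=17-18: P4@Q0 runs 1, rem=1, I/O yield, promote→Q0. Q0=[P4] Q1=[P1,P2,P3,P5] Q2=[]
t=18-19: P4@Q0 runs 1, rem=0, completes. Q0=[] Q1=[P1,P2,P3,P5] Q2=[]
t=19-25: P1@Q1 runs 6, rem=6, quantum used, demote→Q2. Q0=[] Q1=[P2,P3,P5] Q2=[P1]
t=25-31: P2@Q1 runs 6, rem=3, quantum used, demote→Q2. Q0=[] Q1=[P3,P5] Q2=[P1,P2]
t=31-33: P3@Q1 runs 2, rem=0, completes. Q0=[] Q1=[P5] Q2=[P1,P2]
t=33-36: P5@Q1 runs 3, rem=4, I/O yield, promote→Q0. Q0=[P5] Q1=[] Q2=[P1,P2]
t=36-38: P5@Q0 runs 2, rem=2, quantum used, demote→Q1. Q0=[] Q1=[P5] Q2=[P1,P2]
t=38-40: P5@Q1 runs 2, rem=0, completes. Q0=[] Q1=[] Q2=[P1,P2]
t=40-46: P1@Q2 runs 6, rem=0, completes. Q0=[] Q1=[] Q2=[P2]
t=46-49: P2@Q2 runs 3, rem=0, completes. Q0=[] Q1=[] Q2=[]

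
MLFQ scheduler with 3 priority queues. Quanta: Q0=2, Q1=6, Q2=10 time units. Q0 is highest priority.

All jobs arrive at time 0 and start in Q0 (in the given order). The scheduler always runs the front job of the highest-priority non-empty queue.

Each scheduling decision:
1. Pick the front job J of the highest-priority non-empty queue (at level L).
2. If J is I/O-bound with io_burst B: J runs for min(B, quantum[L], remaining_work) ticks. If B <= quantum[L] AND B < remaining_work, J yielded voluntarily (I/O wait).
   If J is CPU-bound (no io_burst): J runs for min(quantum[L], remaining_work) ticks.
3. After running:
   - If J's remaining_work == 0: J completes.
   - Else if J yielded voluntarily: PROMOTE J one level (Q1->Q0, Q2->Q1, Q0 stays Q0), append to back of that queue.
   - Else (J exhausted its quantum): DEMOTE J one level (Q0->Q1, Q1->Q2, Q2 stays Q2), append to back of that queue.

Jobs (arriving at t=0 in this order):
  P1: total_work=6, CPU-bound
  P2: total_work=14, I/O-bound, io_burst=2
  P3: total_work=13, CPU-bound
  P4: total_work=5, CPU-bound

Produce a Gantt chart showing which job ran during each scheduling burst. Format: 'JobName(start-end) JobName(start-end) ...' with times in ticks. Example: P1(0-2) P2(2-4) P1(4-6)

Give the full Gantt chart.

Answer: P1(0-2) P2(2-4) P3(4-6) P4(6-8) P2(8-10) P2(10-12) P2(12-14) P2(14-16) P2(16-18) P2(18-20) P1(20-24) P3(24-30) P4(30-33) P3(33-38)

Derivation:
t=0-2: P1@Q0 runs 2, rem=4, quantum used, demote→Q1. Q0=[P2,P3,P4] Q1=[P1] Q2=[]
t=2-4: P2@Q0 runs 2, rem=12, I/O yield, promote→Q0. Q0=[P3,P4,P2] Q1=[P1] Q2=[]
t=4-6: P3@Q0 runs 2, rem=11, quantum used, demote→Q1. Q0=[P4,P2] Q1=[P1,P3] Q2=[]
t=6-8: P4@Q0 runs 2, rem=3, quantum used, demote→Q1. Q0=[P2] Q1=[P1,P3,P4] Q2=[]
t=8-10: P2@Q0 runs 2, rem=10, I/O yield, promote→Q0. Q0=[P2] Q1=[P1,P3,P4] Q2=[]
t=10-12: P2@Q0 runs 2, rem=8, I/O yield, promote→Q0. Q0=[P2] Q1=[P1,P3,P4] Q2=[]
t=12-14: P2@Q0 runs 2, rem=6, I/O yield, promote→Q0. Q0=[P2] Q1=[P1,P3,P4] Q2=[]
t=14-16: P2@Q0 runs 2, rem=4, I/O yield, promote→Q0. Q0=[P2] Q1=[P1,P3,P4] Q2=[]
t=16-18: P2@Q0 runs 2, rem=2, I/O yield, promote→Q0. Q0=[P2] Q1=[P1,P3,P4] Q2=[]
t=18-20: P2@Q0 runs 2, rem=0, completes. Q0=[] Q1=[P1,P3,P4] Q2=[]
t=20-24: P1@Q1 runs 4, rem=0, completes. Q0=[] Q1=[P3,P4] Q2=[]
t=24-30: P3@Q1 runs 6, rem=5, quantum used, demote→Q2. Q0=[] Q1=[P4] Q2=[P3]
t=30-33: P4@Q1 runs 3, rem=0, completes. Q0=[] Q1=[] Q2=[P3]
t=33-38: P3@Q2 runs 5, rem=0, completes. Q0=[] Q1=[] Q2=[]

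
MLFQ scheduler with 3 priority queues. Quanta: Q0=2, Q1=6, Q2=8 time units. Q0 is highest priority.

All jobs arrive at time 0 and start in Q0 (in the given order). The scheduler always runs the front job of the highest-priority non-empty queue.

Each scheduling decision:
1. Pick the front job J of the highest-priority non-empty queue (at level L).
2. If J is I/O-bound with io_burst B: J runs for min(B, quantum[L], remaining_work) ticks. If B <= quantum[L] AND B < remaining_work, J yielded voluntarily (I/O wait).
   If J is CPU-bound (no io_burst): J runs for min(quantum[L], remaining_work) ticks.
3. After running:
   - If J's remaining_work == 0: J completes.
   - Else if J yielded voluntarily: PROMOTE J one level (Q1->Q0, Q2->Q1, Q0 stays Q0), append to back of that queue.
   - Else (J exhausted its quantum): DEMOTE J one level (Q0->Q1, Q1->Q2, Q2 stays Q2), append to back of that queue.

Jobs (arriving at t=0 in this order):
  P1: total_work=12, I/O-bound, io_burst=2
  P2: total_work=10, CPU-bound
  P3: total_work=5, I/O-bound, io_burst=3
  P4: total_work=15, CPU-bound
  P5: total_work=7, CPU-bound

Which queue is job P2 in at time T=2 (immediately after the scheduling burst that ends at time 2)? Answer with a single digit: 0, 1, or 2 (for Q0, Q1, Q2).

t=0-2: P1@Q0 runs 2, rem=10, I/O yield, promote→Q0. Q0=[P2,P3,P4,P5,P1] Q1=[] Q2=[]
t=2-4: P2@Q0 runs 2, rem=8, quantum used, demote→Q1. Q0=[P3,P4,P5,P1] Q1=[P2] Q2=[]
t=4-6: P3@Q0 runs 2, rem=3, quantum used, demote→Q1. Q0=[P4,P5,P1] Q1=[P2,P3] Q2=[]
t=6-8: P4@Q0 runs 2, rem=13, quantum used, demote→Q1. Q0=[P5,P1] Q1=[P2,P3,P4] Q2=[]
t=8-10: P5@Q0 runs 2, rem=5, quantum used, demote→Q1. Q0=[P1] Q1=[P2,P3,P4,P5] Q2=[]
t=10-12: P1@Q0 runs 2, rem=8, I/O yield, promote→Q0. Q0=[P1] Q1=[P2,P3,P4,P5] Q2=[]
t=12-14: P1@Q0 runs 2, rem=6, I/O yield, promote→Q0. Q0=[P1] Q1=[P2,P3,P4,P5] Q2=[]
t=14-16: P1@Q0 runs 2, rem=4, I/O yield, promote→Q0. Q0=[P1] Q1=[P2,P3,P4,P5] Q2=[]
t=16-18: P1@Q0 runs 2, rem=2, I/O yield, promote→Q0. Q0=[P1] Q1=[P2,P3,P4,P5] Q2=[]
t=18-20: P1@Q0 runs 2, rem=0, completes. Q0=[] Q1=[P2,P3,P4,P5] Q2=[]
t=20-26: P2@Q1 runs 6, rem=2, quantum used, demote→Q2. Q0=[] Q1=[P3,P4,P5] Q2=[P2]
t=26-29: P3@Q1 runs 3, rem=0, completes. Q0=[] Q1=[P4,P5] Q2=[P2]
t=29-35: P4@Q1 runs 6, rem=7, quantum used, demote→Q2. Q0=[] Q1=[P5] Q2=[P2,P4]
t=35-40: P5@Q1 runs 5, rem=0, completes. Q0=[] Q1=[] Q2=[P2,P4]
t=40-42: P2@Q2 runs 2, rem=0, completes. Q0=[] Q1=[] Q2=[P4]
t=42-49: P4@Q2 runs 7, rem=0, completes. Q0=[] Q1=[] Q2=[]

Answer: 0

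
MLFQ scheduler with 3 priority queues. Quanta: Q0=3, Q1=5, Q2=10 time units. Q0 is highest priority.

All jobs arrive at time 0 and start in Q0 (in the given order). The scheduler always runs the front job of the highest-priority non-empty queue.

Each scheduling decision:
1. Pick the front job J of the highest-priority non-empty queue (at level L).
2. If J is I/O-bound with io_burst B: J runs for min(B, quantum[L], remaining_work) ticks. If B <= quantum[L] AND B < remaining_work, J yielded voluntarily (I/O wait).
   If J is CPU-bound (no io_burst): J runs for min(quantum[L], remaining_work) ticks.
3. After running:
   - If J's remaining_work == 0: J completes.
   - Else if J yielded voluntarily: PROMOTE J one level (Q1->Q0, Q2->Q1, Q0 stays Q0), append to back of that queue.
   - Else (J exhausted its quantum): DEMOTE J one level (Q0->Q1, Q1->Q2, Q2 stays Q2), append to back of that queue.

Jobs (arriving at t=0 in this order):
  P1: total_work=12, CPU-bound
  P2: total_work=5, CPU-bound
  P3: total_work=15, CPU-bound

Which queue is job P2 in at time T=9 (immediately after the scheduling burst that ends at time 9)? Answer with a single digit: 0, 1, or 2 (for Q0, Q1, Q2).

t=0-3: P1@Q0 runs 3, rem=9, quantum used, demote→Q1. Q0=[P2,P3] Q1=[P1] Q2=[]
t=3-6: P2@Q0 runs 3, rem=2, quantum used, demote→Q1. Q0=[P3] Q1=[P1,P2] Q2=[]
t=6-9: P3@Q0 runs 3, rem=12, quantum used, demote→Q1. Q0=[] Q1=[P1,P2,P3] Q2=[]
t=9-14: P1@Q1 runs 5, rem=4, quantum used, demote→Q2. Q0=[] Q1=[P2,P3] Q2=[P1]
t=14-16: P2@Q1 runs 2, rem=0, completes. Q0=[] Q1=[P3] Q2=[P1]
t=16-21: P3@Q1 runs 5, rem=7, quantum used, demote→Q2. Q0=[] Q1=[] Q2=[P1,P3]
t=21-25: P1@Q2 runs 4, rem=0, completes. Q0=[] Q1=[] Q2=[P3]
t=25-32: P3@Q2 runs 7, rem=0, completes. Q0=[] Q1=[] Q2=[]

Answer: 1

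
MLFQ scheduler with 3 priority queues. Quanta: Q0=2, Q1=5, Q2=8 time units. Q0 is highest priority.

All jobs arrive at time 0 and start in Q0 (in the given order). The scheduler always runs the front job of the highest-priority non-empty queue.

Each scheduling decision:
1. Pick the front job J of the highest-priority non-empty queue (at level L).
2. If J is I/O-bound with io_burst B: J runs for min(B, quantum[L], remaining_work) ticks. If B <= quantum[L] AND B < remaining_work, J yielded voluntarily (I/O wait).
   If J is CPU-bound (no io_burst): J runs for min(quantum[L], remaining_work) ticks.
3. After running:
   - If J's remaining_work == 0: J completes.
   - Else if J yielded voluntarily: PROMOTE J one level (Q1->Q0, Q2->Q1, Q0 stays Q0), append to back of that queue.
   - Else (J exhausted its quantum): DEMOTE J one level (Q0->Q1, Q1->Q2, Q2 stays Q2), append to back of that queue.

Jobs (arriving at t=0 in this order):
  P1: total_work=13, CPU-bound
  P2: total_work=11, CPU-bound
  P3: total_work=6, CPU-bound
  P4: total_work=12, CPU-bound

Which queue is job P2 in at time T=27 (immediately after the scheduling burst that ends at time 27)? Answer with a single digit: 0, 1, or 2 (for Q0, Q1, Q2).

t=0-2: P1@Q0 runs 2, rem=11, quantum used, demote→Q1. Q0=[P2,P3,P4] Q1=[P1] Q2=[]
t=2-4: P2@Q0 runs 2, rem=9, quantum used, demote→Q1. Q0=[P3,P4] Q1=[P1,P2] Q2=[]
t=4-6: P3@Q0 runs 2, rem=4, quantum used, demote→Q1. Q0=[P4] Q1=[P1,P2,P3] Q2=[]
t=6-8: P4@Q0 runs 2, rem=10, quantum used, demote→Q1. Q0=[] Q1=[P1,P2,P3,P4] Q2=[]
t=8-13: P1@Q1 runs 5, rem=6, quantum used, demote→Q2. Q0=[] Q1=[P2,P3,P4] Q2=[P1]
t=13-18: P2@Q1 runs 5, rem=4, quantum used, demote→Q2. Q0=[] Q1=[P3,P4] Q2=[P1,P2]
t=18-22: P3@Q1 runs 4, rem=0, completes. Q0=[] Q1=[P4] Q2=[P1,P2]
t=22-27: P4@Q1 runs 5, rem=5, quantum used, demote→Q2. Q0=[] Q1=[] Q2=[P1,P2,P4]
t=27-33: P1@Q2 runs 6, rem=0, completes. Q0=[] Q1=[] Q2=[P2,P4]
t=33-37: P2@Q2 runs 4, rem=0, completes. Q0=[] Q1=[] Q2=[P4]
t=37-42: P4@Q2 runs 5, rem=0, completes. Q0=[] Q1=[] Q2=[]

Answer: 2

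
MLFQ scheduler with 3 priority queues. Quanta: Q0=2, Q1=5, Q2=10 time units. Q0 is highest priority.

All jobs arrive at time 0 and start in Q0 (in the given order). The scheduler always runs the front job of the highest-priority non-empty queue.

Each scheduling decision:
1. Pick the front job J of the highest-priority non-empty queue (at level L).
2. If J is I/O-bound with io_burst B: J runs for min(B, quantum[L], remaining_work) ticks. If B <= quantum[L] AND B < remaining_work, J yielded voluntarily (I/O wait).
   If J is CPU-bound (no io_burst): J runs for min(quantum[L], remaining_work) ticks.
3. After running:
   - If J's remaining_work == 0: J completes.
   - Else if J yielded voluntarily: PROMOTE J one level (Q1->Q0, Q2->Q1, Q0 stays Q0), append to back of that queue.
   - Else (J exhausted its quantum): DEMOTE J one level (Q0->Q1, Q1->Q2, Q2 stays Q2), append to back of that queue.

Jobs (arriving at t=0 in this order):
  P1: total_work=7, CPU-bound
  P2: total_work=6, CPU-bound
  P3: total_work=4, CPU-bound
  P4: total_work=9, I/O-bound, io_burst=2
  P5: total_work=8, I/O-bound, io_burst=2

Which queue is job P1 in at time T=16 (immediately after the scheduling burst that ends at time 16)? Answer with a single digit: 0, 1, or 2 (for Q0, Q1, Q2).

Answer: 1

Derivation:
t=0-2: P1@Q0 runs 2, rem=5, quantum used, demote→Q1. Q0=[P2,P3,P4,P5] Q1=[P1] Q2=[]
t=2-4: P2@Q0 runs 2, rem=4, quantum used, demote→Q1. Q0=[P3,P4,P5] Q1=[P1,P2] Q2=[]
t=4-6: P3@Q0 runs 2, rem=2, quantum used, demote→Q1. Q0=[P4,P5] Q1=[P1,P2,P3] Q2=[]
t=6-8: P4@Q0 runs 2, rem=7, I/O yield, promote→Q0. Q0=[P5,P4] Q1=[P1,P2,P3] Q2=[]
t=8-10: P5@Q0 runs 2, rem=6, I/O yield, promote→Q0. Q0=[P4,P5] Q1=[P1,P2,P3] Q2=[]
t=10-12: P4@Q0 runs 2, rem=5, I/O yield, promote→Q0. Q0=[P5,P4] Q1=[P1,P2,P3] Q2=[]
t=12-14: P5@Q0 runs 2, rem=4, I/O yield, promote→Q0. Q0=[P4,P5] Q1=[P1,P2,P3] Q2=[]
t=14-16: P4@Q0 runs 2, rem=3, I/O yield, promote→Q0. Q0=[P5,P4] Q1=[P1,P2,P3] Q2=[]
t=16-18: P5@Q0 runs 2, rem=2, I/O yield, promote→Q0. Q0=[P4,P5] Q1=[P1,P2,P3] Q2=[]
t=18-20: P4@Q0 runs 2, rem=1, I/O yield, promote→Q0. Q0=[P5,P4] Q1=[P1,P2,P3] Q2=[]
t=20-22: P5@Q0 runs 2, rem=0, completes. Q0=[P4] Q1=[P1,P2,P3] Q2=[]
t=22-23: P4@Q0 runs 1, rem=0, completes. Q0=[] Q1=[P1,P2,P3] Q2=[]
t=23-28: P1@Q1 runs 5, rem=0, completes. Q0=[] Q1=[P2,P3] Q2=[]
t=28-32: P2@Q1 runs 4, rem=0, completes. Q0=[] Q1=[P3] Q2=[]
t=32-34: P3@Q1 runs 2, rem=0, completes. Q0=[] Q1=[] Q2=[]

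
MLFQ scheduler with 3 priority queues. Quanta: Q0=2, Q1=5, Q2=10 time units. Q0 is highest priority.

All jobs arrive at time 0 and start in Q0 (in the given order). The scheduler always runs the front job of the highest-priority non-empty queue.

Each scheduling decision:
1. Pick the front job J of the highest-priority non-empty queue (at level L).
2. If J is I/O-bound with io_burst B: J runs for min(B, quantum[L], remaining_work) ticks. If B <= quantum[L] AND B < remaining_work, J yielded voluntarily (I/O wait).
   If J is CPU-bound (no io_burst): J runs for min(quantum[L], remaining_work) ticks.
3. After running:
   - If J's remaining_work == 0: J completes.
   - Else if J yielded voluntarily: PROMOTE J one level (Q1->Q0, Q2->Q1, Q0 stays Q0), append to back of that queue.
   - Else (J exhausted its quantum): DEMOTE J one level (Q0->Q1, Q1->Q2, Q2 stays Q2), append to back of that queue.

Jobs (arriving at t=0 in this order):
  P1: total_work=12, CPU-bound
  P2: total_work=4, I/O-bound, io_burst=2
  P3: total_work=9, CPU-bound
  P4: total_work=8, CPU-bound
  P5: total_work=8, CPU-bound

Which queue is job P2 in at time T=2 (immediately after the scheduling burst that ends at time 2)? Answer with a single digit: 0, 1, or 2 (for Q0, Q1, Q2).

t=0-2: P1@Q0 runs 2, rem=10, quantum used, demote→Q1. Q0=[P2,P3,P4,P5] Q1=[P1] Q2=[]
t=2-4: P2@Q0 runs 2, rem=2, I/O yield, promote→Q0. Q0=[P3,P4,P5,P2] Q1=[P1] Q2=[]
t=4-6: P3@Q0 runs 2, rem=7, quantum used, demote→Q1. Q0=[P4,P5,P2] Q1=[P1,P3] Q2=[]
t=6-8: P4@Q0 runs 2, rem=6, quantum used, demote→Q1. Q0=[P5,P2] Q1=[P1,P3,P4] Q2=[]
t=8-10: P5@Q0 runs 2, rem=6, quantum used, demote→Q1. Q0=[P2] Q1=[P1,P3,P4,P5] Q2=[]
t=10-12: P2@Q0 runs 2, rem=0, completes. Q0=[] Q1=[P1,P3,P4,P5] Q2=[]
t=12-17: P1@Q1 runs 5, rem=5, quantum used, demote→Q2. Q0=[] Q1=[P3,P4,P5] Q2=[P1]
t=17-22: P3@Q1 runs 5, rem=2, quantum used, demote→Q2. Q0=[] Q1=[P4,P5] Q2=[P1,P3]
t=22-27: P4@Q1 runs 5, rem=1, quantum used, demote→Q2. Q0=[] Q1=[P5] Q2=[P1,P3,P4]
t=27-32: P5@Q1 runs 5, rem=1, quantum used, demote→Q2. Q0=[] Q1=[] Q2=[P1,P3,P4,P5]
t=32-37: P1@Q2 runs 5, rem=0, completes. Q0=[] Q1=[] Q2=[P3,P4,P5]
t=37-39: P3@Q2 runs 2, rem=0, completes. Q0=[] Q1=[] Q2=[P4,P5]
t=39-40: P4@Q2 runs 1, rem=0, completes. Q0=[] Q1=[] Q2=[P5]
t=40-41: P5@Q2 runs 1, rem=0, completes. Q0=[] Q1=[] Q2=[]

Answer: 0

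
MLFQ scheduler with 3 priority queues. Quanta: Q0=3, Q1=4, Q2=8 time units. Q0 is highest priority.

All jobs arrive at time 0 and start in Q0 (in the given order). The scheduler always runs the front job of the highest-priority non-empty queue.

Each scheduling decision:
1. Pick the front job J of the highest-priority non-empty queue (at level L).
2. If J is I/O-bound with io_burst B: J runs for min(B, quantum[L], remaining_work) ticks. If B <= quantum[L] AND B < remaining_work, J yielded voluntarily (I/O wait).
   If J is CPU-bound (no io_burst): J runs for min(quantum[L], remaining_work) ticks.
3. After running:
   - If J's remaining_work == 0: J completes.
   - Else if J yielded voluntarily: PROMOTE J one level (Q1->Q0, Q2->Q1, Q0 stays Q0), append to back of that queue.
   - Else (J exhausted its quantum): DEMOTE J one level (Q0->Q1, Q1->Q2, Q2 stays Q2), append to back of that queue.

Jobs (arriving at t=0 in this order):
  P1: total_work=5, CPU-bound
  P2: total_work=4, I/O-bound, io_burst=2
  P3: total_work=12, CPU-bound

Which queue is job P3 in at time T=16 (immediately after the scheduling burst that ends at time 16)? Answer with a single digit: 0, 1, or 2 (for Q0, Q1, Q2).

t=0-3: P1@Q0 runs 3, rem=2, quantum used, demote→Q1. Q0=[P2,P3] Q1=[P1] Q2=[]
t=3-5: P2@Q0 runs 2, rem=2, I/O yield, promote→Q0. Q0=[P3,P2] Q1=[P1] Q2=[]
t=5-8: P3@Q0 runs 3, rem=9, quantum used, demote→Q1. Q0=[P2] Q1=[P1,P3] Q2=[]
t=8-10: P2@Q0 runs 2, rem=0, completes. Q0=[] Q1=[P1,P3] Q2=[]
t=10-12: P1@Q1 runs 2, rem=0, completes. Q0=[] Q1=[P3] Q2=[]
t=12-16: P3@Q1 runs 4, rem=5, quantum used, demote→Q2. Q0=[] Q1=[] Q2=[P3]
t=16-21: P3@Q2 runs 5, rem=0, completes. Q0=[] Q1=[] Q2=[]

Answer: 2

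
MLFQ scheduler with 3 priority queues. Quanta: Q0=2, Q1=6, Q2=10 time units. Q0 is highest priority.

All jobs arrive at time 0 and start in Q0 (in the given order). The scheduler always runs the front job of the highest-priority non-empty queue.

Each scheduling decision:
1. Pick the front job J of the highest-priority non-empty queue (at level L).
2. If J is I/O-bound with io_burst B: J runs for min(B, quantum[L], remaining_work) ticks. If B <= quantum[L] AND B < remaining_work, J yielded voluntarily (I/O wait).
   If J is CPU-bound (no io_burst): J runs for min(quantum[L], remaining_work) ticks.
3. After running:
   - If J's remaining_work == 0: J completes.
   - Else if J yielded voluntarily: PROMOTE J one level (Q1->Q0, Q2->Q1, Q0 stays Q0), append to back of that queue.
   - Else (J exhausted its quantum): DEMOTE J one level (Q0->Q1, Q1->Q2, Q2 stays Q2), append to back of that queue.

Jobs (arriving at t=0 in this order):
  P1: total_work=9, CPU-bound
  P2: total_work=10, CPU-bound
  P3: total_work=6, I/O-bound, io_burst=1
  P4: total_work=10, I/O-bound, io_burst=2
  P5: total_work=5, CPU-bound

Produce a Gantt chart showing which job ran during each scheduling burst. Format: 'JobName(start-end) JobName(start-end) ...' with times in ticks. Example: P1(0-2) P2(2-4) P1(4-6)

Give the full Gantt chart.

Answer: P1(0-2) P2(2-4) P3(4-5) P4(5-7) P5(7-9) P3(9-10) P4(10-12) P3(12-13) P4(13-15) P3(15-16) P4(16-18) P3(18-19) P4(19-21) P3(21-22) P1(22-28) P2(28-34) P5(34-37) P1(37-38) P2(38-40)

Derivation:
t=0-2: P1@Q0 runs 2, rem=7, quantum used, demote→Q1. Q0=[P2,P3,P4,P5] Q1=[P1] Q2=[]
t=2-4: P2@Q0 runs 2, rem=8, quantum used, demote→Q1. Q0=[P3,P4,P5] Q1=[P1,P2] Q2=[]
t=4-5: P3@Q0 runs 1, rem=5, I/O yield, promote→Q0. Q0=[P4,P5,P3] Q1=[P1,P2] Q2=[]
t=5-7: P4@Q0 runs 2, rem=8, I/O yield, promote→Q0. Q0=[P5,P3,P4] Q1=[P1,P2] Q2=[]
t=7-9: P5@Q0 runs 2, rem=3, quantum used, demote→Q1. Q0=[P3,P4] Q1=[P1,P2,P5] Q2=[]
t=9-10: P3@Q0 runs 1, rem=4, I/O yield, promote→Q0. Q0=[P4,P3] Q1=[P1,P2,P5] Q2=[]
t=10-12: P4@Q0 runs 2, rem=6, I/O yield, promote→Q0. Q0=[P3,P4] Q1=[P1,P2,P5] Q2=[]
t=12-13: P3@Q0 runs 1, rem=3, I/O yield, promote→Q0. Q0=[P4,P3] Q1=[P1,P2,P5] Q2=[]
t=13-15: P4@Q0 runs 2, rem=4, I/O yield, promote→Q0. Q0=[P3,P4] Q1=[P1,P2,P5] Q2=[]
t=15-16: P3@Q0 runs 1, rem=2, I/O yield, promote→Q0. Q0=[P4,P3] Q1=[P1,P2,P5] Q2=[]
t=16-18: P4@Q0 runs 2, rem=2, I/O yield, promote→Q0. Q0=[P3,P4] Q1=[P1,P2,P5] Q2=[]
t=18-19: P3@Q0 runs 1, rem=1, I/O yield, promote→Q0. Q0=[P4,P3] Q1=[P1,P2,P5] Q2=[]
t=19-21: P4@Q0 runs 2, rem=0, completes. Q0=[P3] Q1=[P1,P2,P5] Q2=[]
t=21-22: P3@Q0 runs 1, rem=0, completes. Q0=[] Q1=[P1,P2,P5] Q2=[]
t=22-28: P1@Q1 runs 6, rem=1, quantum used, demote→Q2. Q0=[] Q1=[P2,P5] Q2=[P1]
t=28-34: P2@Q1 runs 6, rem=2, quantum used, demote→Q2. Q0=[] Q1=[P5] Q2=[P1,P2]
t=34-37: P5@Q1 runs 3, rem=0, completes. Q0=[] Q1=[] Q2=[P1,P2]
t=37-38: P1@Q2 runs 1, rem=0, completes. Q0=[] Q1=[] Q2=[P2]
t=38-40: P2@Q2 runs 2, rem=0, completes. Q0=[] Q1=[] Q2=[]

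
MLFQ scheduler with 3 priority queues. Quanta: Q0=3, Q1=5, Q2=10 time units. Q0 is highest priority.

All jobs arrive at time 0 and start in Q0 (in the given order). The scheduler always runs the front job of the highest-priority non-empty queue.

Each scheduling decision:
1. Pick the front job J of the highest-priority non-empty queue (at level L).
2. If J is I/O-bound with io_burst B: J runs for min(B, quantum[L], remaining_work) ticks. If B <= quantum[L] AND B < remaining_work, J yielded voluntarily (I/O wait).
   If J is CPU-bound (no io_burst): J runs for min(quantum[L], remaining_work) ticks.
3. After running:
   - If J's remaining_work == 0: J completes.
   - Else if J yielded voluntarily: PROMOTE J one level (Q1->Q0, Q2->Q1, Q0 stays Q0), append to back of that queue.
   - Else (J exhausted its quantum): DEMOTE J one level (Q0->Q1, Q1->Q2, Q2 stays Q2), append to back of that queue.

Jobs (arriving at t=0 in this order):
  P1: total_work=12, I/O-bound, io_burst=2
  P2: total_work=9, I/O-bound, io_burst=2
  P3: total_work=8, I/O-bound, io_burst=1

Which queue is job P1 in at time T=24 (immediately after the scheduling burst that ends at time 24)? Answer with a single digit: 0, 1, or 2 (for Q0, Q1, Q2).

t=0-2: P1@Q0 runs 2, rem=10, I/O yield, promote→Q0. Q0=[P2,P3,P1] Q1=[] Q2=[]
t=2-4: P2@Q0 runs 2, rem=7, I/O yield, promote→Q0. Q0=[P3,P1,P2] Q1=[] Q2=[]
t=4-5: P3@Q0 runs 1, rem=7, I/O yield, promote→Q0. Q0=[P1,P2,P3] Q1=[] Q2=[]
t=5-7: P1@Q0 runs 2, rem=8, I/O yield, promote→Q0. Q0=[P2,P3,P1] Q1=[] Q2=[]
t=7-9: P2@Q0 runs 2, rem=5, I/O yield, promote→Q0. Q0=[P3,P1,P2] Q1=[] Q2=[]
t=9-10: P3@Q0 runs 1, rem=6, I/O yield, promote→Q0. Q0=[P1,P2,P3] Q1=[] Q2=[]
t=10-12: P1@Q0 runs 2, rem=6, I/O yield, promote→Q0. Q0=[P2,P3,P1] Q1=[] Q2=[]
t=12-14: P2@Q0 runs 2, rem=3, I/O yield, promote→Q0. Q0=[P3,P1,P2] Q1=[] Q2=[]
t=14-15: P3@Q0 runs 1, rem=5, I/O yield, promote→Q0. Q0=[P1,P2,P3] Q1=[] Q2=[]
t=15-17: P1@Q0 runs 2, rem=4, I/O yield, promote→Q0. Q0=[P2,P3,P1] Q1=[] Q2=[]
t=17-19: P2@Q0 runs 2, rem=1, I/O yield, promote→Q0. Q0=[P3,P1,P2] Q1=[] Q2=[]
t=19-20: P3@Q0 runs 1, rem=4, I/O yield, promote→Q0. Q0=[P1,P2,P3] Q1=[] Q2=[]
t=20-22: P1@Q0 runs 2, rem=2, I/O yield, promote→Q0. Q0=[P2,P3,P1] Q1=[] Q2=[]
t=22-23: P2@Q0 runs 1, rem=0, completes. Q0=[P3,P1] Q1=[] Q2=[]
t=23-24: P3@Q0 runs 1, rem=3, I/O yield, promote→Q0. Q0=[P1,P3] Q1=[] Q2=[]
t=24-26: P1@Q0 runs 2, rem=0, completes. Q0=[P3] Q1=[] Q2=[]
t=26-27: P3@Q0 runs 1, rem=2, I/O yield, promote→Q0. Q0=[P3] Q1=[] Q2=[]
t=27-28: P3@Q0 runs 1, rem=1, I/O yield, promote→Q0. Q0=[P3] Q1=[] Q2=[]
t=28-29: P3@Q0 runs 1, rem=0, completes. Q0=[] Q1=[] Q2=[]

Answer: 0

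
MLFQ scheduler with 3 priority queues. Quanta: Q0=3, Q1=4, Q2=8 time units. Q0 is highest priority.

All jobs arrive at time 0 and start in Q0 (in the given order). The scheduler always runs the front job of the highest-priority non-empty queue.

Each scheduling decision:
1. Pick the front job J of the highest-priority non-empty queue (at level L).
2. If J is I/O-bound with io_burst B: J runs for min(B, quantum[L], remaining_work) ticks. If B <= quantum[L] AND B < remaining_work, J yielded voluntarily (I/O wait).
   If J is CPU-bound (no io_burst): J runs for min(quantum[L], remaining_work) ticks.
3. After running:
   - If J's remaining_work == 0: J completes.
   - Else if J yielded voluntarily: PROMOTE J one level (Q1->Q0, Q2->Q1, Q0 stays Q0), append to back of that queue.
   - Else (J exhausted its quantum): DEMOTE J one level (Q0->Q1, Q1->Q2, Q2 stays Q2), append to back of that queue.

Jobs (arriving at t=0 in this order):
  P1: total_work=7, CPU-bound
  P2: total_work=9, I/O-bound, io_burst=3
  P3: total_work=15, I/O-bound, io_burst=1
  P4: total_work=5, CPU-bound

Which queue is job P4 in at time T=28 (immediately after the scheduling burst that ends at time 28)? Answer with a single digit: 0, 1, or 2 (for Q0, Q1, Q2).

Answer: 1

Derivation:
t=0-3: P1@Q0 runs 3, rem=4, quantum used, demote→Q1. Q0=[P2,P3,P4] Q1=[P1] Q2=[]
t=3-6: P2@Q0 runs 3, rem=6, I/O yield, promote→Q0. Q0=[P3,P4,P2] Q1=[P1] Q2=[]
t=6-7: P3@Q0 runs 1, rem=14, I/O yield, promote→Q0. Q0=[P4,P2,P3] Q1=[P1] Q2=[]
t=7-10: P4@Q0 runs 3, rem=2, quantum used, demote→Q1. Q0=[P2,P3] Q1=[P1,P4] Q2=[]
t=10-13: P2@Q0 runs 3, rem=3, I/O yield, promote→Q0. Q0=[P3,P2] Q1=[P1,P4] Q2=[]
t=13-14: P3@Q0 runs 1, rem=13, I/O yield, promote→Q0. Q0=[P2,P3] Q1=[P1,P4] Q2=[]
t=14-17: P2@Q0 runs 3, rem=0, completes. Q0=[P3] Q1=[P1,P4] Q2=[]
t=17-18: P3@Q0 runs 1, rem=12, I/O yield, promote→Q0. Q0=[P3] Q1=[P1,P4] Q2=[]
t=18-19: P3@Q0 runs 1, rem=11, I/O yield, promote→Q0. Q0=[P3] Q1=[P1,P4] Q2=[]
t=19-20: P3@Q0 runs 1, rem=10, I/O yield, promote→Q0. Q0=[P3] Q1=[P1,P4] Q2=[]
t=20-21: P3@Q0 runs 1, rem=9, I/O yield, promote→Q0. Q0=[P3] Q1=[P1,P4] Q2=[]
t=21-22: P3@Q0 runs 1, rem=8, I/O yield, promote→Q0. Q0=[P3] Q1=[P1,P4] Q2=[]
t=22-23: P3@Q0 runs 1, rem=7, I/O yield, promote→Q0. Q0=[P3] Q1=[P1,P4] Q2=[]
t=23-24: P3@Q0 runs 1, rem=6, I/O yield, promote→Q0. Q0=[P3] Q1=[P1,P4] Q2=[]
t=24-25: P3@Q0 runs 1, rem=5, I/O yield, promote→Q0. Q0=[P3] Q1=[P1,P4] Q2=[]
t=25-26: P3@Q0 runs 1, rem=4, I/O yield, promote→Q0. Q0=[P3] Q1=[P1,P4] Q2=[]
t=26-27: P3@Q0 runs 1, rem=3, I/O yield, promote→Q0. Q0=[P3] Q1=[P1,P4] Q2=[]
t=27-28: P3@Q0 runs 1, rem=2, I/O yield, promote→Q0. Q0=[P3] Q1=[P1,P4] Q2=[]
t=28-29: P3@Q0 runs 1, rem=1, I/O yield, promote→Q0. Q0=[P3] Q1=[P1,P4] Q2=[]
t=29-30: P3@Q0 runs 1, rem=0, completes. Q0=[] Q1=[P1,P4] Q2=[]
t=30-34: P1@Q1 runs 4, rem=0, completes. Q0=[] Q1=[P4] Q2=[]
t=34-36: P4@Q1 runs 2, rem=0, completes. Q0=[] Q1=[] Q2=[]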